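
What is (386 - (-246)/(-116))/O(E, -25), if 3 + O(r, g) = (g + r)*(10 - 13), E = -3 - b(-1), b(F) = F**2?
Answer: 22265/4872 ≈ 4.5700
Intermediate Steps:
E = -4 (E = -3 - 1*(-1)**2 = -3 - 1*1 = -3 - 1 = -4)
O(r, g) = -3 - 3*g - 3*r (O(r, g) = -3 + (g + r)*(10 - 13) = -3 + (g + r)*(-3) = -3 + (-3*g - 3*r) = -3 - 3*g - 3*r)
(386 - (-246)/(-116))/O(E, -25) = (386 - (-246)/(-116))/(-3 - 3*(-25) - 3*(-4)) = (386 - (-246)*(-1)/116)/(-3 + 75 + 12) = (386 - 1*123/58)/84 = (386 - 123/58)*(1/84) = (22265/58)*(1/84) = 22265/4872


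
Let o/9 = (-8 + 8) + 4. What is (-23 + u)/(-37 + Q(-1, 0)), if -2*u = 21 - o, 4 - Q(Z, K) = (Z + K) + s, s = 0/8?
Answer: 31/64 ≈ 0.48438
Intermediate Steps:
s = 0 (s = 0*(⅛) = 0)
o = 36 (o = 9*((-8 + 8) + 4) = 9*(0 + 4) = 9*4 = 36)
Q(Z, K) = 4 - K - Z (Q(Z, K) = 4 - ((Z + K) + 0) = 4 - ((K + Z) + 0) = 4 - (K + Z) = 4 + (-K - Z) = 4 - K - Z)
u = 15/2 (u = -(21 - 1*36)/2 = -(21 - 36)/2 = -½*(-15) = 15/2 ≈ 7.5000)
(-23 + u)/(-37 + Q(-1, 0)) = (-23 + 15/2)/(-37 + (4 - 1*0 - 1*(-1))) = -31/2/(-37 + (4 + 0 + 1)) = -31/2/(-37 + 5) = -31/2/(-32) = -1/32*(-31/2) = 31/64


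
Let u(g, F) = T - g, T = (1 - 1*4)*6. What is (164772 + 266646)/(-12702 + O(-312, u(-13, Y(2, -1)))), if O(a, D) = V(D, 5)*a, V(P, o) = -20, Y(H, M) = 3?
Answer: -71903/1077 ≈ -66.762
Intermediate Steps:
T = -18 (T = (1 - 4)*6 = -3*6 = -18)
u(g, F) = -18 - g
O(a, D) = -20*a
(164772 + 266646)/(-12702 + O(-312, u(-13, Y(2, -1)))) = (164772 + 266646)/(-12702 - 20*(-312)) = 431418/(-12702 + 6240) = 431418/(-6462) = 431418*(-1/6462) = -71903/1077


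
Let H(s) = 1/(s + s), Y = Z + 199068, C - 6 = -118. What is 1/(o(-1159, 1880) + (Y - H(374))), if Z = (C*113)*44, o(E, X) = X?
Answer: -748/266225169 ≈ -2.8097e-6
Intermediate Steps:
C = -112 (C = 6 - 118 = -112)
Z = -556864 (Z = -112*113*44 = -12656*44 = -556864)
Y = -357796 (Y = -556864 + 199068 = -357796)
H(s) = 1/(2*s)
1/(o(-1159, 1880) + (Y - H(374))) = 1/(1880 + (-357796 - 1/(2*374))) = 1/(1880 + (-357796 - 1*1/748)) = 1/(1880 + (-357796 - 1/748)) = 1/(1880 - 267631409/748) = 1/(-266225169/748) = -748/266225169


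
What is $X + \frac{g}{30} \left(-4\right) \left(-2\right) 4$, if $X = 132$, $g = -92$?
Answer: $\frac{508}{15} \approx 33.867$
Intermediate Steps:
$X + \frac{g}{30} \left(-4\right) \left(-2\right) 4 = 132 + - \frac{92}{30} \left(-4\right) \left(-2\right) 4 = 132 + \left(-92\right) \frac{1}{30} \cdot 8 \cdot 4 = 132 - \frac{1472}{15} = \frac{508}{15}$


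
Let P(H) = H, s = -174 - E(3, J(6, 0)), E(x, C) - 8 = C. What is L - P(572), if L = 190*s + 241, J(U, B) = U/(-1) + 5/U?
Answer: -101788/3 ≈ -33929.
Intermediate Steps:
J(U, B) = -U + 5/U (J(U, B) = U*(-1) + 5/U = -U + 5/U)
E(x, C) = 8 + C
s = -1061/6 (s = -174 - (8 + (-1*6 + 5/6)) = -174 - (8 + (-6 + 5*(1/6))) = -174 - (8 + (-6 + 5/6)) = -174 - (8 - 31/6) = -174 - 1*17/6 = -174 - 17/6 = -1061/6 ≈ -176.83)
L = -100072/3 (L = 190*(-1061/6) + 241 = -100795/3 + 241 = -100072/3 ≈ -33357.)
L - P(572) = -100072/3 - 1*572 = -100072/3 - 572 = -101788/3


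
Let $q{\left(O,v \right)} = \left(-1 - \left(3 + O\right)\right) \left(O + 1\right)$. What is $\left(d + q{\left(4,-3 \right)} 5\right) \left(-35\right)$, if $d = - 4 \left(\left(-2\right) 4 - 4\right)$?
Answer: $5320$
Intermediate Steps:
$q{\left(O,v \right)} = \left(1 + O\right) \left(-4 - O\right)$ ($q{\left(O,v \right)} = \left(-4 - O\right) \left(1 + O\right) = \left(1 + O\right) \left(-4 - O\right)$)
$d = 48$ ($d = - 4 \left(-8 - 4\right) = \left(-4\right) \left(-12\right) = 48$)
$\left(d + q{\left(4,-3 \right)} 5\right) \left(-35\right) = \left(48 + \left(-4 - 4^{2} - 20\right) 5\right) \left(-35\right) = \left(48 + \left(-4 - 16 - 20\right) 5\right) \left(-35\right) = \left(48 - 200\right) \left(-35\right) = \left(-152\right) \left(-35\right) = 5320$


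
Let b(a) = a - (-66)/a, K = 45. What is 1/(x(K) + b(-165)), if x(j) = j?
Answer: -5/602 ≈ -0.0083057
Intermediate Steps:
b(a) = a + 66/a
1/(x(K) + b(-165)) = 1/(45 + (-165 + 66/(-165))) = 1/(45 + (-165 + 66*(-1/165))) = 1/(45 + (-165 - ⅖)) = 1/(45 - 827/5) = 1/(-602/5) = -5/602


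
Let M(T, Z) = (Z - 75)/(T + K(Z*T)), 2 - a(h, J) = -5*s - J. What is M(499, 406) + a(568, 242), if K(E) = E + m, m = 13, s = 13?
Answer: 62760085/203106 ≈ 309.00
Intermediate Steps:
K(E) = 13 + E (K(E) = E + 13 = 13 + E)
a(h, J) = 67 + J (a(h, J) = 2 - (-5*13 - J) = 2 - (-65 - J) = 2 + (65 + J) = 67 + J)
M(T, Z) = (-75 + Z)/(13 + T + T*Z) (M(T, Z) = (Z - 75)/(T + (13 + Z*T)) = (-75 + Z)/(T + (13 + T*Z)) = (-75 + Z)/(13 + T + T*Z))
M(499, 406) + a(568, 242) = (-75 + 406)/(13 + 499 + 499*406) + (67 + 242) = 331/(13 + 499 + 202594) + 309 = 331/203106 + 309 = 62760085/203106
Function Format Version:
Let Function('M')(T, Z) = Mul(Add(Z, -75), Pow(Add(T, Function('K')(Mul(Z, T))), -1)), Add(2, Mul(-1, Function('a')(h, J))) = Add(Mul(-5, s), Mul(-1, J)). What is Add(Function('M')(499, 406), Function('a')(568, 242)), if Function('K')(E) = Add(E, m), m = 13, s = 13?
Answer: Rational(62760085, 203106) ≈ 309.00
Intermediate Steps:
Function('K')(E) = Add(13, E) (Function('K')(E) = Add(E, 13) = Add(13, E))
Function('a')(h, J) = Add(67, J) (Function('a')(h, J) = Add(2, Mul(-1, Add(Mul(-5, 13), Mul(-1, J)))) = Add(2, Mul(-1, Add(-65, Mul(-1, J)))) = Add(2, Add(65, J)) = Add(67, J))
Function('M')(T, Z) = Mul(Pow(Add(13, T, Mul(T, Z)), -1), Add(-75, Z)) (Function('M')(T, Z) = Mul(Add(Z, -75), Pow(Add(T, Add(13, Mul(Z, T))), -1)) = Mul(Add(-75, Z), Pow(Add(T, Add(13, Mul(T, Z))), -1)) = Mul(Add(-75, Z), Pow(Add(13, T, Mul(T, Z)), -1)) = Mul(Pow(Add(13, T, Mul(T, Z)), -1), Add(-75, Z)))
Add(Function('M')(499, 406), Function('a')(568, 242)) = Add(Mul(Pow(Add(13, 499, Mul(499, 406)), -1), Add(-75, 406)), Add(67, 242)) = Add(Mul(Pow(Add(13, 499, 202594), -1), 331), 309) = Add(Mul(Pow(203106, -1), 331), 309) = Add(Mul(Rational(1, 203106), 331), 309) = Add(Rational(331, 203106), 309) = Rational(62760085, 203106)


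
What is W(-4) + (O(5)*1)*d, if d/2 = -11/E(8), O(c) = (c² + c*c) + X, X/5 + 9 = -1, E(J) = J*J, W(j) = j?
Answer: -4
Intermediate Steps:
E(J) = J²
X = -50 (X = -45 + 5*(-1) = -45 - 5 = -50)
O(c) = -50 + 2*c² (O(c) = (c² + c*c) - 50 = (c² + c²) - 50 = 2*c² - 50 = -50 + 2*c²)
d = -11/32 (d = 2*(-11/(8²)) = 2*(-11/64) = -11/32 ≈ -0.34375)
W(-4) + (O(5)*1)*d = -4 + ((-50 + 2*5²)*1)*(-11/32) = -4 + ((-50 + 2*25)*1)*(-11/32) = -4 + ((-50 + 50)*1)*(-11/32) = -4 + (0*1)*(-11/32) = -4 + 0*(-11/32) = -4 + 0 = -4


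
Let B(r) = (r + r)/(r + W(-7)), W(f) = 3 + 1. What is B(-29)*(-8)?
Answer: -464/25 ≈ -18.560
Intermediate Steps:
W(f) = 4
B(r) = 2*r/(4 + r) (B(r) = (r + r)/(r + 4) = (2*r)/(4 + r) = 2*r/(4 + r))
B(-29)*(-8) = (2*(-29)/(4 - 29))*(-8) = (2*(-29)/(-25))*(-8) = (2*(-29)*(-1/25))*(-8) = (58/25)*(-8) = -464/25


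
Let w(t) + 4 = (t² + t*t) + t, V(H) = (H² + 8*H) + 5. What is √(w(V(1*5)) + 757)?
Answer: √10623 ≈ 103.07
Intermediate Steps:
V(H) = 5 + H² + 8*H
w(t) = -4 + t + 2*t² (w(t) = -4 + ((t² + t*t) + t) = -4 + ((t² + t²) + t) = -4 + (2*t² + t) = -4 + (t + 2*t²) = -4 + t + 2*t²)
√(w(V(1*5)) + 757) = √((-4 + (5 + (1*5)² + 8*(1*5)) + 2*(5 + (1*5)² + 8*(1*5))²) + 757) = √((-4 + (5 + 5² + 8*5) + 2*(5 + 5² + 8*5)²) + 757) = √((-4 + (5 + 25 + 40) + 2*(5 + 25 + 40)²) + 757) = √((-4 + 70 + 2*70²) + 757) = √((-4 + 70 + 2*4900) + 757) = √((-4 + 70 + 9800) + 757) = √(9866 + 757) = √10623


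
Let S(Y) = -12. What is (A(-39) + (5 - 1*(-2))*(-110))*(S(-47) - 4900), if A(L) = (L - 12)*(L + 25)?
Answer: 275072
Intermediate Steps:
A(L) = (-12 + L)*(25 + L)
(A(-39) + (5 - 1*(-2))*(-110))*(S(-47) - 4900) = ((-300 + (-39)² + 13*(-39)) + (5 - 1*(-2))*(-110))*(-12 - 4900) = ((-300 + 1521 - 507) + (5 + 2)*(-110))*(-4912) = (714 + 7*(-110))*(-4912) = (714 - 770)*(-4912) = -56*(-4912) = 275072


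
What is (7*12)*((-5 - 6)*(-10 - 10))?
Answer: 18480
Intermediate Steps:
(7*12)*((-5 - 6)*(-10 - 10)) = 84*(-11*(-20)) = 84*220 = 18480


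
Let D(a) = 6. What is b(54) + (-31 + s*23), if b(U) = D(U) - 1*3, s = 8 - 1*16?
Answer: -212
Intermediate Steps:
s = -8 (s = 8 - 16 = -8)
b(U) = 3 (b(U) = 6 - 1*3 = 6 - 3 = 3)
b(54) + (-31 + s*23) = 3 + (-31 - 8*23) = 3 + (-31 - 184) = 3 - 215 = -212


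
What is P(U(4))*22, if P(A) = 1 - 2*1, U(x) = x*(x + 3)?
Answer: -22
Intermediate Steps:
U(x) = x*(3 + x)
P(A) = -1 (P(A) = 1 - 2 = -1)
P(U(4))*22 = -1*22 = -22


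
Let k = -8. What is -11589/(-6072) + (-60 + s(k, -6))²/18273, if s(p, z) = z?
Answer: 26468381/12328184 ≈ 2.1470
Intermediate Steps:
-11589/(-6072) + (-60 + s(k, -6))²/18273 = -11589/(-6072) + (-60 - 6)²/18273 = -11589*(-1/6072) + (-66)²*(1/18273) = 3863/2024 + 4356*(1/18273) = 3863/2024 + 1452/6091 = 26468381/12328184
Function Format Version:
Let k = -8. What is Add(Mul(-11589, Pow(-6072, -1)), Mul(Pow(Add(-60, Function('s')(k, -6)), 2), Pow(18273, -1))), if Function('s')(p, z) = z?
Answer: Rational(26468381, 12328184) ≈ 2.1470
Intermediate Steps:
Add(Mul(-11589, Pow(-6072, -1)), Mul(Pow(Add(-60, Function('s')(k, -6)), 2), Pow(18273, -1))) = Add(Mul(-11589, Pow(-6072, -1)), Mul(Pow(Add(-60, -6), 2), Pow(18273, -1))) = Add(Mul(-11589, Rational(-1, 6072)), Mul(Pow(-66, 2), Rational(1, 18273))) = Add(Rational(3863, 2024), Mul(4356, Rational(1, 18273))) = Add(Rational(3863, 2024), Rational(1452, 6091)) = Rational(26468381, 12328184)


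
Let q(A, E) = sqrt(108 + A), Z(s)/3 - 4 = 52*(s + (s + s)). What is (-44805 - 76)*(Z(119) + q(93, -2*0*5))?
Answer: -2500051224 - 44881*sqrt(201) ≈ -2.5007e+9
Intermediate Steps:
Z(s) = 12 + 468*s (Z(s) = 12 + 3*(52*(s + (s + s))) = 12 + 3*(52*(s + 2*s)) = 12 + 3*(52*(3*s)) = 12 + 3*(156*s) = 12 + 468*s)
(-44805 - 76)*(Z(119) + q(93, -2*0*5)) = (-44805 - 76)*((12 + 468*119) + sqrt(108 + 93)) = -44881*((12 + 55692) + sqrt(201)) = -44881*(55704 + sqrt(201)) = -2500051224 - 44881*sqrt(201)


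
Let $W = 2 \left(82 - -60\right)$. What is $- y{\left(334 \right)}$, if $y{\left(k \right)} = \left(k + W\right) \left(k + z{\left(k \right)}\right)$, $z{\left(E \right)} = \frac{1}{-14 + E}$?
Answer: $- \frac{33026229}{160} \approx -2.0641 \cdot 10^{5}$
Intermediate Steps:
$W = 284$ ($W = 2 \left(82 + 60\right) = 2 \cdot 142 = 284$)
$y{\left(k \right)} = \left(284 + k\right) \left(k + \frac{1}{-14 + k}\right)$ ($y{\left(k \right)} = \left(k + 284\right) \left(k + \frac{1}{-14 + k}\right) = \left(284 + k\right) \left(k + \frac{1}{-14 + k}\right)$)
$- y{\left(334 \right)} = - \frac{284 + 334 + 334 \left(-14 + 334\right) \left(284 + 334\right)}{-14 + 334} = - \frac{284 + 334 + 334 \cdot 320 \cdot 618}{320} = - \frac{284 + 334 + 66051840}{320} = - \frac{66052458}{320} = \left(-1\right) \frac{33026229}{160} = - \frac{33026229}{160}$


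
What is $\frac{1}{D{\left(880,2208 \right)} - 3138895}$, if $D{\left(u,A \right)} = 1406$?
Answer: $- \frac{1}{3137489} \approx -3.1873 \cdot 10^{-7}$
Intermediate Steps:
$\frac{1}{D{\left(880,2208 \right)} - 3138895} = \frac{1}{1406 - 3138895} = \frac{1}{-3137489} = - \frac{1}{3137489}$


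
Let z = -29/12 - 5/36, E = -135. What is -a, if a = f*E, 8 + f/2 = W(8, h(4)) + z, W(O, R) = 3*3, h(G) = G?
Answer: -420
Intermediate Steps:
W(O, R) = 9
z = -23/9 (z = -29*1/12 - 5*1/36 = -29/12 - 5/36 = -23/9 ≈ -2.5556)
f = -28/9 (f = -16 + 2*(9 - 23/9) = -16 + 2*(58/9) = -16 + 116/9 = -28/9 ≈ -3.1111)
a = 420 (a = -28/9*(-135) = 420)
-a = -1*420 = -420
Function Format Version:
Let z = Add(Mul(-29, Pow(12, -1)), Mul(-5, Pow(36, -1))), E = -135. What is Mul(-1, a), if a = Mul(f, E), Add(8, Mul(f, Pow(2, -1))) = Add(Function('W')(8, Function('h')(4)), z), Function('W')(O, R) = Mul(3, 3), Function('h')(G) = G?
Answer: -420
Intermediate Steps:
Function('W')(O, R) = 9
z = Rational(-23, 9) (z = Add(Mul(-29, Rational(1, 12)), Mul(-5, Rational(1, 36))) = Add(Rational(-29, 12), Rational(-5, 36)) = Rational(-23, 9) ≈ -2.5556)
f = Rational(-28, 9) (f = Add(-16, Mul(2, Add(9, Rational(-23, 9)))) = Add(-16, Mul(2, Rational(58, 9))) = Add(-16, Rational(116, 9)) = Rational(-28, 9) ≈ -3.1111)
a = 420 (a = Mul(Rational(-28, 9), -135) = 420)
Mul(-1, a) = Mul(-1, 420) = -420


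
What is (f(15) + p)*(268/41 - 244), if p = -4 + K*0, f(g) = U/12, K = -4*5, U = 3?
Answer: 36510/41 ≈ 890.49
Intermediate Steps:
K = -20
f(g) = 1/4 (f(g) = 3/12 = 3*(1/12) = 1/4)
p = -4 (p = -4 - 20*0 = -4 + 0 = -4)
(f(15) + p)*(268/41 - 244) = (1/4 - 4)*(268/41 - 244) = -15*(268*(1/41) - 244)/4 = -15*(268/41 - 244)/4 = -15/4*(-9736/41) = 36510/41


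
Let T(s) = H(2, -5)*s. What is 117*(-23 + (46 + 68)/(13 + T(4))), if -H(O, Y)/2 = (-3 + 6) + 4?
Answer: -129051/43 ≈ -3001.2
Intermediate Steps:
H(O, Y) = -14 (H(O, Y) = -2*((-3 + 6) + 4) = -2*(3 + 4) = -2*7 = -14)
T(s) = -14*s
117*(-23 + (46 + 68)/(13 + T(4))) = 117*(-23 + (46 + 68)/(13 - 14*4)) = 117*(-23 + 114/(13 - 56)) = 117*(-23 + 114/(-43)) = 117*(-23 + 114*(-1/43)) = 117*(-23 - 114/43) = 117*(-1103/43) = -129051/43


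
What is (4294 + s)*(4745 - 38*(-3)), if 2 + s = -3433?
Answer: 4173881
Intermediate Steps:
s = -3435 (s = -2 - 3433 = -3435)
(4294 + s)*(4745 - 38*(-3)) = (4294 - 3435)*(4745 - 38*(-3)) = 859*(4745 + 114) = 859*4859 = 4173881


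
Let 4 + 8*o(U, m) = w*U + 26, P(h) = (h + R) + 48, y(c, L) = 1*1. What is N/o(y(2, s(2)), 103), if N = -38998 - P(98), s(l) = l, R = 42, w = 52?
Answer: -156744/37 ≈ -4236.3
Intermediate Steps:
y(c, L) = 1
P(h) = 90 + h (P(h) = (h + 42) + 48 = (42 + h) + 48 = 90 + h)
o(U, m) = 11/4 + 13*U/2 (o(U, m) = -½ + (52*U + 26)/8 = -½ + (26 + 52*U)/8 = -½ + (13/4 + 13*U/2) = 11/4 + 13*U/2)
N = -39186 (N = -38998 - (90 + 98) = -38998 - 1*188 = -38998 - 188 = -39186)
N/o(y(2, s(2)), 103) = -39186/(11/4 + (13/2)*1) = -39186/(11/4 + 13/2) = -39186/37/4 = -39186*4/37 = -156744/37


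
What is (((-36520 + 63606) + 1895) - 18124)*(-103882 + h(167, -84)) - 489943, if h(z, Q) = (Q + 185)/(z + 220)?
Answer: -145555083874/129 ≈ -1.1283e+9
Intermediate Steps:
h(z, Q) = (185 + Q)/(220 + z)
(((-36520 + 63606) + 1895) - 18124)*(-103882 + h(167, -84)) - 489943 = (((-36520 + 63606) + 1895) - 18124)*(-103882 + (185 - 84)/(220 + 167)) - 489943 = ((27086 + 1895) - 18124)*(-103882 + 101/387) - 489943 = (28981 - 18124)*(-103882 + (1/387)*101) - 489943 = 10857*(-103882 + 101/387) - 489943 = 10857*(-40202233/387) - 489943 = -145491881227/129 - 489943 = -145555083874/129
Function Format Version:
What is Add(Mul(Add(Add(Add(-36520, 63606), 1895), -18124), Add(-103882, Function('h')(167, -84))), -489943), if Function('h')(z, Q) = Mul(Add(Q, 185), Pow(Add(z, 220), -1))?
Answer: Rational(-145555083874, 129) ≈ -1.1283e+9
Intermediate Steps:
Function('h')(z, Q) = Mul(Pow(Add(220, z), -1), Add(185, Q)) (Function('h')(z, Q) = Mul(Add(185, Q), Pow(Add(220, z), -1)) = Mul(Pow(Add(220, z), -1), Add(185, Q)))
Add(Mul(Add(Add(Add(-36520, 63606), 1895), -18124), Add(-103882, Function('h')(167, -84))), -489943) = Add(Mul(Add(Add(Add(-36520, 63606), 1895), -18124), Add(-103882, Mul(Pow(Add(220, 167), -1), Add(185, -84)))), -489943) = Add(Mul(Add(Add(27086, 1895), -18124), Add(-103882, Mul(Pow(387, -1), 101))), -489943) = Add(Mul(Add(28981, -18124), Add(-103882, Mul(Rational(1, 387), 101))), -489943) = Add(Mul(10857, Add(-103882, Rational(101, 387))), -489943) = Add(Mul(10857, Rational(-40202233, 387)), -489943) = Add(Rational(-145491881227, 129), -489943) = Rational(-145555083874, 129)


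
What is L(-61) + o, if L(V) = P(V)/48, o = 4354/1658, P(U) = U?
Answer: 53927/39792 ≈ 1.3552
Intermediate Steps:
o = 2177/829 (o = 4354*(1/1658) = 2177/829 ≈ 2.6261)
L(V) = V/48
L(-61) + o = (1/48)*(-61) + 2177/829 = -61/48 + 2177/829 = 53927/39792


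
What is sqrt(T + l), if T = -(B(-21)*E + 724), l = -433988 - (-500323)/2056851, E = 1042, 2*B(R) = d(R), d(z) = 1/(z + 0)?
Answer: I*sqrt(10012345656363350818)/4799319 ≈ 659.31*I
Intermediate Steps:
d(z) = 1/z
B(R) = 1/(2*R)
l = -892648151465/2056851 (l = -433988 - (-500323)/2056851 = -433988 - 1*(-500323/2056851) = -433988 + 500323/2056851 = -892648151465/2056851 ≈ -4.3399e+5)
T = -14683/21 (T = -(((1/2)/(-21))*1042 + 724) = -(((1/2)*(-1/21))*1042 + 724) = -(-1/42*1042 + 724) = -(-521/21 + 724) = -1*14683/21 = -14683/21 ≈ -699.19)
sqrt(T + l) = sqrt(-14683/21 - 892648151465/2056851) = sqrt(-6258603974666/14397957) = I*sqrt(10012345656363350818)/4799319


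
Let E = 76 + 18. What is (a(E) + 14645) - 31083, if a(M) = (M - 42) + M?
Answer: -16292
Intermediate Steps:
E = 94
a(M) = -42 + 2*M (a(M) = (-42 + M) + M = -42 + 2*M)
(a(E) + 14645) - 31083 = ((-42 + 2*94) + 14645) - 31083 = ((-42 + 188) + 14645) - 31083 = (146 + 14645) - 31083 = 14791 - 31083 = -16292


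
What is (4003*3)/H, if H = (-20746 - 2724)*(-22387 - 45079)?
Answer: 12009/1583427020 ≈ 7.5842e-6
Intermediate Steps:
H = 1583427020 (H = -23470*(-67466) = 1583427020)
(4003*3)/H = (4003*3)/1583427020 = 12009*(1/1583427020) = 12009/1583427020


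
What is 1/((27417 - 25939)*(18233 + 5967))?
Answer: 1/35767600 ≈ 2.7958e-8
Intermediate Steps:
1/((27417 - 25939)*(18233 + 5967)) = 1/(1478*24200) = (1/1478)*(1/24200) = 1/35767600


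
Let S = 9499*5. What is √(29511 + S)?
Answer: √77006 ≈ 277.50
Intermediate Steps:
S = 47495
√(29511 + S) = √(29511 + 47495) = √77006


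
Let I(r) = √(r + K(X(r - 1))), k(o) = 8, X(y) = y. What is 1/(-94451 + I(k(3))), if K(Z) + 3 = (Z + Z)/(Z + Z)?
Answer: -94451/8920991395 - √6/8920991395 ≈ -1.0588e-5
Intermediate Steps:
K(Z) = -2 (K(Z) = -3 + (Z + Z)/(Z + Z) = -3 + (2*Z)/((2*Z)) = -3 + (2*Z)*(1/(2*Z)) = -3 + 1 = -2)
I(r) = √(-2 + r) (I(r) = √(r - 2) = √(-2 + r))
1/(-94451 + I(k(3))) = 1/(-94451 + √(-2 + 8)) = 1/(-94451 + √6)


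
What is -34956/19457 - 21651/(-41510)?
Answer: -147108579/115380010 ≈ -1.2750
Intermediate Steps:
-34956/19457 - 21651/(-41510) = -34956*1/19457 - 21651*(-1/41510) = -34956/19457 + 3093/5930 = -147108579/115380010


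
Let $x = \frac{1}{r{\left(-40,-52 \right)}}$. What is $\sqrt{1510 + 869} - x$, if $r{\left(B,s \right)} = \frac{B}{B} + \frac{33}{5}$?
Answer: $- \frac{5}{38} + \sqrt{2379} \approx 48.643$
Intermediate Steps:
$r{\left(B,s \right)} = \frac{38}{5}$ ($r{\left(B,s \right)} = 1 + 33 \cdot \frac{1}{5} = 1 + \frac{33}{5} = \frac{38}{5}$)
$x = \frac{5}{38}$ ($x = \frac{1}{\frac{38}{5}} = \frac{5}{38} \approx 0.13158$)
$\sqrt{1510 + 869} - x = \sqrt{1510 + 869} - \frac{5}{38} = \sqrt{2379} - \frac{5}{38} = - \frac{5}{38} + \sqrt{2379}$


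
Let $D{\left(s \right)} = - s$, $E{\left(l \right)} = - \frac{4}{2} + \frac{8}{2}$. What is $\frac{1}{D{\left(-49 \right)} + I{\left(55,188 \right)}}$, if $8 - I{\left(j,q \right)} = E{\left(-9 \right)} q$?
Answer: $- \frac{1}{319} \approx -0.0031348$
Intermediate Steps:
$E{\left(l \right)} = 2$ ($E{\left(l \right)} = \left(-4\right) \frac{1}{2} + 8 \cdot \frac{1}{2} = -2 + 4 = 2$)
$I{\left(j,q \right)} = 8 - 2 q$
$\frac{1}{D{\left(-49 \right)} + I{\left(55,188 \right)}} = \frac{1}{\left(-1\right) \left(-49\right) + \left(8 - 376\right)} = \frac{1}{49 + \left(8 - 376\right)} = \frac{1}{49 - 368} = \frac{1}{-319} = - \frac{1}{319}$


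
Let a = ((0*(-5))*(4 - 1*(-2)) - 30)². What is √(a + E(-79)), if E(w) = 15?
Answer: √915 ≈ 30.249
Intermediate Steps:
a = 900 (a = (0*(4 + 2) - 30)² = (0*6 - 30)² = (0 - 30)² = (-30)² = 900)
√(a + E(-79)) = √(900 + 15) = √915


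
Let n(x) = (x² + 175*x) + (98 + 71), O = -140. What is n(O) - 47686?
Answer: -52417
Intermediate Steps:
n(x) = 169 + x² + 175*x (n(x) = (x² + 175*x) + 169 = 169 + x² + 175*x)
n(O) - 47686 = (169 + (-140)² + 175*(-140)) - 47686 = (169 + 19600 - 24500) - 47686 = -4731 - 47686 = -52417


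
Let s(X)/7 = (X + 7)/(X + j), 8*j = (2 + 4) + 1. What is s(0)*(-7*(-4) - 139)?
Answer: -6216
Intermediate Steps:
j = 7/8 (j = ((2 + 4) + 1)/8 = (6 + 1)/8 = (⅛)*7 = 7/8 ≈ 0.87500)
s(X) = 7*(7 + X)/(7/8 + X) (s(X) = 7*((X + 7)/(X + 7/8)) = 7*((7 + X)/(7/8 + X)) = 7*(7 + X)/(7/8 + X))
s(0)*(-7*(-4) - 139) = (56*(7 + 0)/(7 + 8*0))*(-7*(-4) - 139) = (56*7/(7 + 0))*(28 - 139) = (56*7/7)*(-111) = (56*(⅐)*7)*(-111) = 56*(-111) = -6216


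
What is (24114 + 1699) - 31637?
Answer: -5824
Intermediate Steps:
(24114 + 1699) - 31637 = 25813 - 31637 = -5824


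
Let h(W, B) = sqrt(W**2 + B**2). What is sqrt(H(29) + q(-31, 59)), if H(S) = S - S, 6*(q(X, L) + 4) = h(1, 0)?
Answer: I*sqrt(138)/6 ≈ 1.9579*I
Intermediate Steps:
h(W, B) = sqrt(B**2 + W**2)
q(X, L) = -23/6 (q(X, L) = -4 + sqrt(0**2 + 1**2)/6 = -4 + sqrt(0 + 1)/6 = -4 + sqrt(1)/6 = -4 + (1/6)*1 = -4 + 1/6 = -23/6)
H(S) = 0
sqrt(H(29) + q(-31, 59)) = sqrt(0 - 23/6) = sqrt(-23/6) = I*sqrt(138)/6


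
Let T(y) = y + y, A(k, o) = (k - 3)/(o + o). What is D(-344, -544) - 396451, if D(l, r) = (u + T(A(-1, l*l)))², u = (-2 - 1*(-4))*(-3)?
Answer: -346947583239231/875213056 ≈ -3.9642e+5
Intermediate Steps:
A(k, o) = (-3 + k)/(2*o) (A(k, o) = (-3 + k)/((2*o)) = (-3 + k)*(1/(2*o)) = (-3 + k)/(2*o))
T(y) = 2*y
u = -6 (u = (-2 + 4)*(-3) = 2*(-3) = -6)
D(l, r) = (-6 - 4/l²)² (D(l, r) = (-6 + 2*((-3 - 1)/(2*((l*l)))))² = (-6 + 2*((½)*(-4)/l²))² = (-6 + 2*(-2/l²))² = (-6 - 4/l²)²)
D(-344, -544) - 396451 = (6 + 4/(-344)²)² - 396451 = (6 + 4*(1/118336))² - 396451 = (6 + 1/29584)² - 396451 = (177505/29584)² - 396451 = 31508025025/875213056 - 396451 = -346947583239231/875213056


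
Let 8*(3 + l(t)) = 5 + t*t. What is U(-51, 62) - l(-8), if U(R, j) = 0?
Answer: -45/8 ≈ -5.6250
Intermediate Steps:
l(t) = -19/8 + t**2/8 (l(t) = -3 + (5 + t*t)/8 = -3 + (5 + t**2)/8 = -3 + (5/8 + t**2/8) = -19/8 + t**2/8)
U(-51, 62) - l(-8) = 0 - (-19/8 + (1/8)*(-8)**2) = 0 - (-19/8 + (1/8)*64) = 0 - (-19/8 + 8) = 0 - 1*45/8 = 0 - 45/8 = -45/8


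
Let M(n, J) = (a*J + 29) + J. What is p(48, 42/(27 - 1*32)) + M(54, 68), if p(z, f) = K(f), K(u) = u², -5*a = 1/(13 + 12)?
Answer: 20877/125 ≈ 167.02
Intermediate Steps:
a = -1/125 (a = -1/(5*(13 + 12)) = -⅕/25 = -⅕*1/25 = -1/125 ≈ -0.0080000)
M(n, J) = 29 + 124*J/125 (M(n, J) = (-J/125 + 29) + J = (29 - J/125) + J = 29 + 124*J/125)
p(z, f) = f²
p(48, 42/(27 - 1*32)) + M(54, 68) = (42/(27 - 1*32))² + (29 + (124/125)*68) = (42/(27 - 32))² + (29 + 8432/125) = (42/(-5))² + 12057/125 = (42*(-⅕))² + 12057/125 = (-42/5)² + 12057/125 = 1764/25 + 12057/125 = 20877/125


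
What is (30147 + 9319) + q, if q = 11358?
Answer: 50824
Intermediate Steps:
(30147 + 9319) + q = (30147 + 9319) + 11358 = 39466 + 11358 = 50824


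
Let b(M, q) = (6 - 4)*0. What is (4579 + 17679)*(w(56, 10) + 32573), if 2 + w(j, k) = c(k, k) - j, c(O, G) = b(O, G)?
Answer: 723718870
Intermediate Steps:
b(M, q) = 0 (b(M, q) = 2*0 = 0)
c(O, G) = 0
w(j, k) = -2 - j (w(j, k) = -2 + (0 - j) = -2 - j)
(4579 + 17679)*(w(56, 10) + 32573) = (4579 + 17679)*((-2 - 1*56) + 32573) = 22258*((-2 - 56) + 32573) = 22258*(-58 + 32573) = 22258*32515 = 723718870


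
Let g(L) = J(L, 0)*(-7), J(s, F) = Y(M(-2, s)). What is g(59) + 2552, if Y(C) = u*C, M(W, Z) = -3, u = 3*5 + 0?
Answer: 2867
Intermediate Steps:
u = 15 (u = 15 + 0 = 15)
Y(C) = 15*C
J(s, F) = -45 (J(s, F) = 15*(-3) = -45)
g(L) = 315 (g(L) = -45*(-7) = 315)
g(59) + 2552 = 315 + 2552 = 2867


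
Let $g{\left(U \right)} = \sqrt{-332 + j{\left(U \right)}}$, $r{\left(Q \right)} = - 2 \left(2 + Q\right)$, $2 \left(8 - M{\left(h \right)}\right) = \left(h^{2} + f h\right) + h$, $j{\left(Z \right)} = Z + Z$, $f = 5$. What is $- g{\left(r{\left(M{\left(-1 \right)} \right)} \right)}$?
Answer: $- i \sqrt{382} \approx - 19.545 i$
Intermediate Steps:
$j{\left(Z \right)} = 2 Z$
$M{\left(h \right)} = 8 - 3 h - \frac{h^{2}}{2}$ ($M{\left(h \right)} = 8 - \frac{\left(h^{2} + 5 h\right) + h}{2} = 8 - \frac{h^{2} + 6 h}{2} = 8 - \left(\frac{h^{2}}{2} + 3 h\right) = 8 - 3 h - \frac{h^{2}}{2}$)
$r{\left(Q \right)} = -4 - 2 Q$
$g{\left(U \right)} = \sqrt{-332 + 2 U}$
$- g{\left(r{\left(M{\left(-1 \right)} \right)} \right)} = - \sqrt{-332 + 2 \left(-4 - 2 \left(8 - -3 - \frac{\left(-1\right)^{2}}{2}\right)\right)} = - \sqrt{-332 + 2 \left(-4 - 2 \left(8 + 3 - \frac{1}{2}\right)\right)} = - \sqrt{-332 + 2 \left(-4 - 21\right)} = - \sqrt{-332 + 2 \left(-25\right)} = - \sqrt{-332 - 50} = - \sqrt{-382} = - i \sqrt{382}$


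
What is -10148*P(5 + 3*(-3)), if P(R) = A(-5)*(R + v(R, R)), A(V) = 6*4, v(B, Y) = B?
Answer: 1948416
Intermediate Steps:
A(V) = 24
P(R) = 48*R (P(R) = 24*(R + R) = 24*(2*R) = 48*R)
-10148*P(5 + 3*(-3)) = -487104*(5 + 3*(-3)) = -487104*(5 - 9) = -487104*(-4) = -10148*(-192) = 1948416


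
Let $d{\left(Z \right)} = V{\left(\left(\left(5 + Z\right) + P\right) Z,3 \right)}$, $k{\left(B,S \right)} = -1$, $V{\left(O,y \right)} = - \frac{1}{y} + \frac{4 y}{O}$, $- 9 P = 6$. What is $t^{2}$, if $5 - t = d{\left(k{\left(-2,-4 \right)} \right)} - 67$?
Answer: $\frac{1297321}{225} \approx 5765.9$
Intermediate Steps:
$P = - \frac{2}{3}$ ($P = \left(- \frac{1}{9}\right) 6 = - \frac{2}{3} \approx -0.66667$)
$V{\left(O,y \right)} = - \frac{1}{y} + \frac{4 y}{O}$
$d{\left(Z \right)} = - \frac{1}{3} + \frac{12}{Z \left(\frac{13}{3} + Z\right)}$ ($d{\left(Z \right)} = - \frac{1}{3} + 4 \cdot 3 \frac{1}{\left(\left(5 + Z\right) - \frac{2}{3}\right) Z} = \left(-1\right) \frac{1}{3} + 4 \cdot 3 \frac{1}{\left(\frac{13}{3} + Z\right) Z} = - \frac{1}{3} + 4 \cdot 3 \frac{1}{Z \left(\frac{13}{3} + Z\right)} = - \frac{1}{3} + \frac{12}{Z \left(\frac{13}{3} + Z\right)}$)
$t = \frac{1139}{15}$ ($t = 5 - \left(\frac{108 - - (13 + 3 \left(-1\right))}{3 \left(-1\right) \left(13 + 3 \left(-1\right)\right)} - 67\right) = 5 - \left(\frac{1}{3} \left(-1\right) \frac{1}{13 - 3} \left(108 - - (13 - 3)\right) - 67\right) = 5 - \left(\frac{1}{3} \left(-1\right) \frac{1}{10} \left(108 - \left(-1\right) 10\right) - 67\right) = 5 - \left(\frac{1}{3} \left(-1\right) \frac{1}{10} \left(108 + 10\right) - 67\right) = 5 - \left(\frac{1}{3} \left(-1\right) \frac{1}{10} \cdot 118 - 67\right) = 5 - \left(- \frac{59}{15} - 67\right) = 5 - - \frac{1064}{15} = 5 + \frac{1064}{15} = \frac{1139}{15} \approx 75.933$)
$t^{2} = \left(\frac{1139}{15}\right)^{2} = \frac{1297321}{225}$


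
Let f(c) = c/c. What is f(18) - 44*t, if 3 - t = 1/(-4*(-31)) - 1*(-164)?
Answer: 219646/31 ≈ 7085.4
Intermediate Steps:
t = -19965/124 (t = 3 - (1/(-4*(-31)) - 1*(-164)) = 3 - (1/124 + 164) = 3 - 1*20337/124 = 3 - 20337/124 = -19965/124 ≈ -161.01)
f(c) = 1
f(18) - 44*t = 1 - 44*(-19965/124) = 1 + 219615/31 = 219646/31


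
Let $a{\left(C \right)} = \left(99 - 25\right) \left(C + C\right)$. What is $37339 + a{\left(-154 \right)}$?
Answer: $14547$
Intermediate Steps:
$a{\left(C \right)} = 148 C$ ($a{\left(C \right)} = 74 \cdot 2 C = 148 C$)
$37339 + a{\left(-154 \right)} = 37339 + 148 \left(-154\right) = 37339 - 22792 = 14547$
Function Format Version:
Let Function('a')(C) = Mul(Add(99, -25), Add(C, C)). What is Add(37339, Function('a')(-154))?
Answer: 14547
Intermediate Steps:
Function('a')(C) = Mul(148, C) (Function('a')(C) = Mul(74, Mul(2, C)) = Mul(148, C))
Add(37339, Function('a')(-154)) = Add(37339, Mul(148, -154)) = Add(37339, -22792) = 14547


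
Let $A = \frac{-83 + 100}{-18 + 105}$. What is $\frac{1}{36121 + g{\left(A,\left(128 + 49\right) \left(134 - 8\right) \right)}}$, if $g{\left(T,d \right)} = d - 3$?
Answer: $\frac{1}{58420} \approx 1.7117 \cdot 10^{-5}$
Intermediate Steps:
$A = \frac{17}{87} \approx 0.1954$
$g{\left(T,d \right)} = -3 + d$ ($g{\left(T,d \right)} = d - 3 = -3 + d$)
$\frac{1}{36121 + g{\left(A,\left(128 + 49\right) \left(134 - 8\right) \right)}} = \frac{1}{36121 - \left(3 - \left(128 + 49\right) \left(134 - 8\right)\right)} = \frac{1}{36121 + \left(-3 + 177 \cdot 126\right)} = \frac{1}{36121 + \left(-3 + 22302\right)} = \frac{1}{36121 + 22299} = \frac{1}{58420}$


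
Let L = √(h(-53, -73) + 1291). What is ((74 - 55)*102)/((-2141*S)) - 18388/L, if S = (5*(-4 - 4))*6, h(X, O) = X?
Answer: 323/85640 - 9194*√1238/619 ≈ -522.60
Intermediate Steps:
S = -240 (S = (5*(-8))*6 = -40*6 = -240)
L = √1238 (L = √(-53 + 1291) = √1238 ≈ 35.185)
((74 - 55)*102)/((-2141*S)) - 18388/L = ((74 - 55)*102)/((-2141*(-240))) - 18388*√1238/1238 = (19*102)/513840 - 9194*√1238/619 = 1938*(1/513840) - 9194*√1238/619 = 323/85640 - 9194*√1238/619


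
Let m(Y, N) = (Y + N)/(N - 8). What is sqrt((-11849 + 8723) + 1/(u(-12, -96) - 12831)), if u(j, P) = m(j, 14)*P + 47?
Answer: I*sqrt(3565590713)/1068 ≈ 55.911*I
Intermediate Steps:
m(Y, N) = (N + Y)/(-8 + N)
u(j, P) = 47 + P*(7/3 + j/6) (u(j, P) = ((14 + j)/(-8 + 14))*P + 47 = ((14 + j)/6)*P + 47 = (7/3 + j/6)*P + 47 = P*(7/3 + j/6) + 47 = 47 + P*(7/3 + j/6))
sqrt((-11849 + 8723) + 1/(u(-12, -96) - 12831)) = sqrt((-11849 + 8723) + 1/((47 + (1/6)*(-96)*(14 - 12)) - 12831)) = sqrt(-3126 + 1/((47 + (1/6)*(-96)*2) - 12831)) = sqrt(-3126 + 1/((47 - 32) - 12831)) = sqrt(-3126 + 1/(15 - 12831)) = sqrt(-3126 + 1/(-12816)) = sqrt(-3126 - 1/12816) = sqrt(-40062817/12816) = I*sqrt(3565590713)/1068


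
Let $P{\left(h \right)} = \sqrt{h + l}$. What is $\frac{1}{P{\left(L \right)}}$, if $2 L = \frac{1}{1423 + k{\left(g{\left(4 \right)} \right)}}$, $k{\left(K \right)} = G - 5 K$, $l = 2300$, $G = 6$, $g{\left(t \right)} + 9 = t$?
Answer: $\frac{2 \sqrt{4862467527}}{6688401} \approx 0.020851$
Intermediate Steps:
$g{\left(t \right)} = -9 + t$
$k{\left(K \right)} = 6 - 5 K$
$L = \frac{1}{2908}$ ($L = \frac{1}{2 \left(1423 - \left(-6 + 5 \left(-9 + 4\right)\right)\right)} = \frac{1}{2 \left(1423 + \left(6 - -25\right)\right)} = \frac{1}{2 \left(1423 + \left(6 + 25\right)\right)} = \frac{1}{2 \left(1423 + 31\right)} = \frac{1}{2 \cdot 1454} = \frac{1}{2} \cdot \frac{1}{1454} = \frac{1}{2908} \approx 0.00034388$)
$P{\left(h \right)} = \sqrt{2300 + h}$ ($P{\left(h \right)} = \sqrt{h + 2300} = \sqrt{2300 + h}$)
$\frac{1}{P{\left(L \right)}} = \frac{1}{\sqrt{2300 + \frac{1}{2908}}} = \frac{1}{\sqrt{\frac{6688401}{2908}}} = \frac{1}{\frac{1}{1454} \sqrt{4862467527}} = \frac{2 \sqrt{4862467527}}{6688401}$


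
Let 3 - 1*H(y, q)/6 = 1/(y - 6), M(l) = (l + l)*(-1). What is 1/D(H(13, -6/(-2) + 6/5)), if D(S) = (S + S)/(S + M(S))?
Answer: -1/2 ≈ -0.50000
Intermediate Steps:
M(l) = -2*l (M(l) = (2*l)*(-1) = -2*l)
H(y, q) = 18 - 6/(-6 + y) (H(y, q) = 18 - 6/(y - 6) = 18 - 6/(-6 + y))
D(S) = -2 (D(S) = (S + S)/(S - 2*S) = (2*S)/((-S)) = (2*S)*(-1/S) = -2)
1/D(H(13, -6/(-2) + 6/5)) = 1/(-2) = -1/2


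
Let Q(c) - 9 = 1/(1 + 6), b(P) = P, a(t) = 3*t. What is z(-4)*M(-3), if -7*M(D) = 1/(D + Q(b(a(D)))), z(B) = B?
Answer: 4/43 ≈ 0.093023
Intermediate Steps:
Q(c) = 64/7 (Q(c) = 9 + 1/(1 + 6) = 9 + 1/7 = 9 + ⅐ = 64/7)
M(D) = -1/(7*(64/7 + D)) (M(D) = -1/(7*(D + 64/7)) = -1/(7*(64/7 + D)))
z(-4)*M(-3) = -(-4)/(64 + 7*(-3)) = -(-4)/(64 - 21) = -(-4)/43 = -4*(-1/43) = 4/43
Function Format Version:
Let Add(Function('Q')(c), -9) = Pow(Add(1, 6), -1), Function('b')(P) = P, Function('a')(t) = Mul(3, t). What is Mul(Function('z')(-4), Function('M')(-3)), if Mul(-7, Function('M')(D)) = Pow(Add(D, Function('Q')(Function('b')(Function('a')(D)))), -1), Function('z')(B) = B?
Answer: Rational(4, 43) ≈ 0.093023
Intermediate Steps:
Function('Q')(c) = Rational(64, 7) (Function('Q')(c) = Add(9, Pow(Add(1, 6), -1)) = Add(9, Pow(7, -1)) = Add(9, Rational(1, 7)) = Rational(64, 7))
Function('M')(D) = Mul(Rational(-1, 7), Pow(Add(Rational(64, 7), D), -1)) (Function('M')(D) = Mul(Rational(-1, 7), Pow(Add(D, Rational(64, 7)), -1)) = Mul(Rational(-1, 7), Pow(Add(Rational(64, 7), D), -1)))
Mul(Function('z')(-4), Function('M')(-3)) = Mul(-4, Mul(-1, Pow(Add(64, Mul(7, -3)), -1))) = Mul(-4, Mul(-1, Pow(Add(64, -21), -1))) = Mul(-4, Mul(-1, Pow(43, -1))) = Mul(-4, Mul(-1, Rational(1, 43))) = Mul(-4, Rational(-1, 43)) = Rational(4, 43)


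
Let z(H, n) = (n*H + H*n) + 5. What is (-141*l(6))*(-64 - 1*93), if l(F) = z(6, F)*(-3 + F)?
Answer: 5113647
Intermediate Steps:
z(H, n) = 5 + 2*H*n (z(H, n) = (H*n + H*n) + 5 = 2*H*n + 5 = 5 + 2*H*n)
l(F) = (-3 + F)*(5 + 12*F) (l(F) = (5 + 2*6*F)*(-3 + F) = (5 + 12*F)*(-3 + F) = (-3 + F)*(5 + 12*F))
(-141*l(6))*(-64 - 1*93) = (-141*(-3 + 6)*(5 + 12*6))*(-64 - 1*93) = (-423*(5 + 72))*(-64 - 93) = -423*77*(-157) = -141*231*(-157) = -32571*(-157) = 5113647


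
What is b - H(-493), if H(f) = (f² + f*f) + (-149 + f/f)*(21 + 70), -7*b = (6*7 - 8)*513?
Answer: -3325852/7 ≈ -4.7512e+5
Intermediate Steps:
b = -17442/7 (b = -(6*7 - 8)*513/7 = -(42 - 8)*513/7 = -34*513/7 = -⅐*17442 = -17442/7 ≈ -2491.7)
H(f) = -13468 + 2*f² (H(f) = (f² + f²) + (-149 + 1)*91 = 2*f² - 148*91 = 2*f² - 13468 = -13468 + 2*f²)
b - H(-493) = -17442/7 - (-13468 + 2*(-493)²) = -17442/7 - (-13468 + 2*243049) = -17442/7 - (-13468 + 486098) = -17442/7 - 1*472630 = -17442/7 - 472630 = -3325852/7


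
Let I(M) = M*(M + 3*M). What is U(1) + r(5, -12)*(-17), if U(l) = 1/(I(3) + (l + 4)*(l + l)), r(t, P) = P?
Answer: 9385/46 ≈ 204.02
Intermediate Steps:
I(M) = 4*M**2 (I(M) = M*(4*M) = 4*M**2)
U(l) = 1/(36 + 2*l*(4 + l)) (U(l) = 1/(4*3**2 + (l + 4)*(l + l)) = 1/(4*9 + (4 + l)*(2*l)) = 1/(36 + 2*l*(4 + l)))
U(1) + r(5, -12)*(-17) = 1/(2*(18 + 1**2 + 4*1)) - 12*(-17) = 1/(2*(18 + 1 + 4)) + 204 = (1/2)/23 + 204 = (1/2)*(1/23) + 204 = 1/46 + 204 = 9385/46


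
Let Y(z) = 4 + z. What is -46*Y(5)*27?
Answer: -11178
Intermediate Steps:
-46*Y(5)*27 = -46*(4 + 5)*27 = -46*9*27 = -414*27 = -11178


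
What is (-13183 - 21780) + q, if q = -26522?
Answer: -61485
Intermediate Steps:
(-13183 - 21780) + q = (-13183 - 21780) - 26522 = -34963 - 26522 = -61485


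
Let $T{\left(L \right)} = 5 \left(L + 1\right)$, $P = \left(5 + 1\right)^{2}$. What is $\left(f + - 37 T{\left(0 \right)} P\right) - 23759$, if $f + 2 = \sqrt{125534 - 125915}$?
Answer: $-30421 + i \sqrt{381} \approx -30421.0 + 19.519 i$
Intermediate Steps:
$P = 36$ ($P = 6^{2} = 36$)
$T{\left(L \right)} = 5 + 5 L$ ($T{\left(L \right)} = 5 \left(1 + L\right) = 5 + 5 L$)
$f = -2 + i \sqrt{381}$ ($f = -2 + \sqrt{125534 - 125915} = -2 + \sqrt{-381} = -2 + i \sqrt{381} \approx -2.0 + 19.519 i$)
$\left(f + - 37 T{\left(0 \right)} P\right) - 23759 = \left(\left(-2 + i \sqrt{381}\right) + - 37 \left(5 + 5 \cdot 0\right) 36\right) - 23759 = \left(\left(-2 + i \sqrt{381}\right) + - 37 \left(5 + 0\right) 36\right) - 23759 = \left(\left(-2 + i \sqrt{381}\right) + \left(-37\right) 5 \cdot 36\right) - 23759 = \left(\left(-2 + i \sqrt{381}\right) - 6660\right) - 23759 = \left(-6662 + i \sqrt{381}\right) - 23759 = -30421 + i \sqrt{381}$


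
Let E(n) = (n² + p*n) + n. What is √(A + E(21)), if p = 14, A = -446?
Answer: √310 ≈ 17.607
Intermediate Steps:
E(n) = n² + 15*n (E(n) = (n² + 14*n) + n = n² + 15*n)
√(A + E(21)) = √(-446 + 21*(15 + 21)) = √(-446 + 21*36) = √(-446 + 756) = √310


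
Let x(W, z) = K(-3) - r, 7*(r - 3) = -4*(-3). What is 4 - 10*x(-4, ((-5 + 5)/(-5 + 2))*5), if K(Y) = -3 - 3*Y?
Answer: -62/7 ≈ -8.8571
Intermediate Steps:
r = 33/7 (r = 3 + (-4*(-3))/7 = 3 + (1/7)*12 = 3 + 12/7 = 33/7 ≈ 4.7143)
x(W, z) = 9/7 (x(W, z) = (-3 - 3*(-3)) - 1*33/7 = (-3 + 9) - 33/7 = 6 - 33/7 = 9/7)
4 - 10*x(-4, ((-5 + 5)/(-5 + 2))*5) = 4 - 10*9/7 = 4 - 90/7 = -62/7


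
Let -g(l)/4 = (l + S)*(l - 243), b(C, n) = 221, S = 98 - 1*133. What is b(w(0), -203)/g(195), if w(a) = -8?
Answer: 221/30720 ≈ 0.0071940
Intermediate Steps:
S = -35 (S = 98 - 133 = -35)
g(l) = -4*(-243 + l)*(-35 + l) (g(l) = -4*(l - 35)*(l - 243) = -4*(-35 + l)*(-243 + l) = -4*(-243 + l)*(-35 + l))
b(w(0), -203)/g(195) = 221/(-34020 - 4*195² + 1112*195) = 221/(-34020 - 4*38025 + 216840) = 221/(-34020 - 152100 + 216840) = 221/30720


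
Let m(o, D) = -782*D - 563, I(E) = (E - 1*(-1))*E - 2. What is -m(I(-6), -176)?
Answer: -137069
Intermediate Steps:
I(E) = -2 + E*(1 + E) (I(E) = (E + 1)*E - 2 = (1 + E)*E - 2 = E*(1 + E) - 2 = -2 + E*(1 + E))
m(o, D) = -563 - 782*D
-m(I(-6), -176) = -(-563 - 782*(-176)) = -(-563 + 137632) = -1*137069 = -137069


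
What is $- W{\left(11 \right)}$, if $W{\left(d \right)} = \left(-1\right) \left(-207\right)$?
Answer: $-207$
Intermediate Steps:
$W{\left(d \right)} = 207$
$- W{\left(11 \right)} = \left(-1\right) 207 = -207$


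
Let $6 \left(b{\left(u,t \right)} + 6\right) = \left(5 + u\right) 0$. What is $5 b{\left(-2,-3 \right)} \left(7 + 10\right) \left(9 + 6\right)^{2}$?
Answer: $-114750$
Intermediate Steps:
$b{\left(u,t \right)} = -6$ ($b{\left(u,t \right)} = -6 + \frac{\left(5 + u\right) 0}{6} = -6 + \frac{1}{6} \cdot 0 = -6 + 0 = -6$)
$5 b{\left(-2,-3 \right)} \left(7 + 10\right) \left(9 + 6\right)^{2} = 5 \left(-6\right) \left(7 + 10\right) \left(9 + 6\right)^{2} = \left(-30\right) 17 \cdot 15^{2} = \left(-510\right) 225 = -114750$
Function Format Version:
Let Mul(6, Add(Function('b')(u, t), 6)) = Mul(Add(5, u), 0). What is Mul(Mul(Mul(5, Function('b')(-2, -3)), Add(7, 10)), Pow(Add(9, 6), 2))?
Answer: -114750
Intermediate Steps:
Function('b')(u, t) = -6 (Function('b')(u, t) = Add(-6, Mul(Rational(1, 6), Mul(Add(5, u), 0))) = Add(-6, Mul(Rational(1, 6), 0)) = Add(-6, 0) = -6)
Mul(Mul(Mul(5, Function('b')(-2, -3)), Add(7, 10)), Pow(Add(9, 6), 2)) = Mul(Mul(Mul(5, -6), Add(7, 10)), Pow(Add(9, 6), 2)) = Mul(Mul(-30, 17), Pow(15, 2)) = Mul(-510, 225) = -114750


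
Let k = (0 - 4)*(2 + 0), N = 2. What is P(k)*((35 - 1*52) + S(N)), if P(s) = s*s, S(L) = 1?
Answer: -1024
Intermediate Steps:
k = -8 (k = -4*2 = -8)
P(s) = s**2
P(k)*((35 - 1*52) + S(N)) = (-8)**2*((35 - 1*52) + 1) = 64*((35 - 52) + 1) = 64*(-17 + 1) = 64*(-16) = -1024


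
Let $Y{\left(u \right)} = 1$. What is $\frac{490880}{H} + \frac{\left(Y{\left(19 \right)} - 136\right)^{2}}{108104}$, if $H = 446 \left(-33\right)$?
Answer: $- \frac{26398927985}{795537336} \approx -33.184$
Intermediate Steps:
$H = -14718$
$\frac{490880}{H} + \frac{\left(Y{\left(19 \right)} - 136\right)^{2}}{108104} = \frac{490880}{-14718} + \frac{\left(1 - 136\right)^{2}}{108104} = 490880 \left(- \frac{1}{14718}\right) + \left(-135\right)^{2} \cdot \frac{1}{108104} = - \frac{245440}{7359} + 18225 \cdot \frac{1}{108104} = - \frac{245440}{7359} + \frac{18225}{108104} = - \frac{26398927985}{795537336}$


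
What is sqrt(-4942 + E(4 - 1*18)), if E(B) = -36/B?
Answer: 4*I*sqrt(15127)/7 ≈ 70.281*I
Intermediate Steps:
sqrt(-4942 + E(4 - 1*18)) = sqrt(-4942 - 36/(4 - 1*18)) = sqrt(-4942 - 36/(4 - 18)) = sqrt(-4942 - 36/(-14)) = sqrt(-4942 - 36*(-1/14)) = sqrt(-4942 + 18/7) = sqrt(-34576/7) = 4*I*sqrt(15127)/7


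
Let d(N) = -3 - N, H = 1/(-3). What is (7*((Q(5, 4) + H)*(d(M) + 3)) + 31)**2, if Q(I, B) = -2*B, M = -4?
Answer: 368449/9 ≈ 40939.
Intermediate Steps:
H = -1/3 ≈ -0.33333
(7*((Q(5, 4) + H)*(d(M) + 3)) + 31)**2 = (7*((-2*4 - 1/3)*((-3 - 1*(-4)) + 3)) + 31)**2 = (7*((-8 - 1/3)*((-3 + 4) + 3)) + 31)**2 = (7*(-25*(1 + 3)/3) + 31)**2 = (7*(-25/3*4) + 31)**2 = (7*(-100/3) + 31)**2 = (-700/3 + 31)**2 = (-607/3)**2 = 368449/9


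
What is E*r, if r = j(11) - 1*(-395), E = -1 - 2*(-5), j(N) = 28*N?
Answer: 6327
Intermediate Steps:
E = 9 (E = -1 + 10 = 9)
r = 703 (r = 28*11 - 1*(-395) = 308 + 395 = 703)
E*r = 9*703 = 6327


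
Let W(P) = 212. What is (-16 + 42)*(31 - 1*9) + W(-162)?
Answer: 784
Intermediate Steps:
(-16 + 42)*(31 - 1*9) + W(-162) = (-16 + 42)*(31 - 1*9) + 212 = 26*(31 - 9) + 212 = 26*22 + 212 = 572 + 212 = 784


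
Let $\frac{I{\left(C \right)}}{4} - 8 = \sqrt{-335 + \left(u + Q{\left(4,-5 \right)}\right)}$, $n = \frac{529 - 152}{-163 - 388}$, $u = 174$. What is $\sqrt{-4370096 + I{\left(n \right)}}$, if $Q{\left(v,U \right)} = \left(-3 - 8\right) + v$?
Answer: $2 \sqrt{-1092516 + 2 i \sqrt{42}} \approx 0.012401 + 2090.5 i$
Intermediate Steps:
$n = - \frac{13}{19}$ ($n = \frac{377}{-551} = 377 \left(- \frac{1}{551}\right) = - \frac{13}{19} \approx -0.68421$)
$Q{\left(v,U \right)} = -11 + v$
$I{\left(C \right)} = 32 + 8 i \sqrt{42}$ ($I{\left(C \right)} = 32 + 4 \sqrt{-335 + \left(174 + \left(-11 + 4\right)\right)} = 32 + 4 \sqrt{-335 + \left(174 - 7\right)} = 32 + 4 \sqrt{-335 + 167} = 32 + 4 \sqrt{-168} = 32 + 4 \cdot 2 i \sqrt{42} = 32 + 8 i \sqrt{42}$)
$\sqrt{-4370096 + I{\left(n \right)}} = \sqrt{-4370096 + \left(32 + 8 i \sqrt{42}\right)} = \sqrt{-4370064 + 8 i \sqrt{42}}$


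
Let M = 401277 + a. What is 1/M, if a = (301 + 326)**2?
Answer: 1/794406 ≈ 1.2588e-6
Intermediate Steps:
a = 393129 (a = 627**2 = 393129)
M = 794406 (M = 401277 + 393129 = 794406)
1/M = 1/794406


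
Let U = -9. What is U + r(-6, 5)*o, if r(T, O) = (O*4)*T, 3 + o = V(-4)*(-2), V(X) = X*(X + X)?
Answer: 8031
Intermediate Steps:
V(X) = 2*X**2 (V(X) = X*(2*X) = 2*X**2)
o = -67 (o = -3 + (2*(-4)**2)*(-2) = -3 + (2*16)*(-2) = -3 + 32*(-2) = -3 - 64 = -67)
r(T, O) = 4*O*T (r(T, O) = (4*O)*T = 4*O*T)
U + r(-6, 5)*o = -9 + (4*5*(-6))*(-67) = -9 - 120*(-67) = -9 + 8040 = 8031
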